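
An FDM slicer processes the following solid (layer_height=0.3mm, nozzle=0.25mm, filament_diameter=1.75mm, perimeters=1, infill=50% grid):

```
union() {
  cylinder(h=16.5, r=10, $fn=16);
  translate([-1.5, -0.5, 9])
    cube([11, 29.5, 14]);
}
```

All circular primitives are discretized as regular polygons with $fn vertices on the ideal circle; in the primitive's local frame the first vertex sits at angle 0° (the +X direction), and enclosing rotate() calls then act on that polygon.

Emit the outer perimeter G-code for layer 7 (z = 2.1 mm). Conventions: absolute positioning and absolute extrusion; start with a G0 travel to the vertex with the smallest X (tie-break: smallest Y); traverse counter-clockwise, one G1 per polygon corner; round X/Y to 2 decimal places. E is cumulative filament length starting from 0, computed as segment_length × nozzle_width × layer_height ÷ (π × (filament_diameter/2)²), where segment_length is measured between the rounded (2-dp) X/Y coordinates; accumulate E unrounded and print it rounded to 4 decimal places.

G0 X-10.00 Y0.00 Z2.10
G1 X-9.24 Y-3.83 E0.1218
G1 X-7.07 Y-7.07 E0.2433
G1 X-3.83 Y-9.24 E0.3649
G1 X0.00 Y-10.00 E0.4867
G1 X3.83 Y-9.24 E0.6084
G1 X7.07 Y-7.07 E0.7300
G1 X9.24 Y-3.83 E0.8516
G1 X10.00 Y0.00 E0.9734
G1 X9.24 Y3.83 E1.0951
G1 X7.07 Y7.07 E1.2167
G1 X3.83 Y9.24 E1.3383
G1 X0.00 Y10.00 E1.4601
G1 X-3.83 Y9.24 E1.5818
G1 X-7.07 Y7.07 E1.7034
G1 X-9.24 Y3.83 E1.8250
G1 X-10.00 Y0.00 E1.9468

At z = 2.1 mm: the cylinder: section is a regular 16-gon, circumradius r=10; the cube at (-1.5, -0.5) is absent (z outside [9, 23]); Merging all regions: only the r=10 cylinder is present, so the union is just that shape — 1 connected region. The outline is a single polygon with 16 vertices. Extrusion per mm of travel: 0.25 × 0.3 / (π × 0.875²) = 0.031181. Accumulating E over each segment gives final E = 1.9468.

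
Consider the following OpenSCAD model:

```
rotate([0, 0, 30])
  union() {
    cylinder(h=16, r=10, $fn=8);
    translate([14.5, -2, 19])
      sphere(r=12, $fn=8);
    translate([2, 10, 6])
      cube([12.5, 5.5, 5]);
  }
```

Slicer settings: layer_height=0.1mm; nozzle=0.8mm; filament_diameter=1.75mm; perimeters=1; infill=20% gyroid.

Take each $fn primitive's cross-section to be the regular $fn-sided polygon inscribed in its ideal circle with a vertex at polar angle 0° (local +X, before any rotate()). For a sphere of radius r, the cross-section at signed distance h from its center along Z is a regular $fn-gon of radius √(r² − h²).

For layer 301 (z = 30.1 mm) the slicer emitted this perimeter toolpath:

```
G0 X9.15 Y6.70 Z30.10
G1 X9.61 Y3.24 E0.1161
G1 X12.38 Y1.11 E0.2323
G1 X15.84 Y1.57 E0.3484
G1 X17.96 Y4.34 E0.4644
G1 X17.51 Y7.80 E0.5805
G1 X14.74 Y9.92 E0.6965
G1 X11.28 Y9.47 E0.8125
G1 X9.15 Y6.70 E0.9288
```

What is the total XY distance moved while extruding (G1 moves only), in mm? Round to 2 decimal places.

Sum the Euclidean lengths of each G1 segment: total = 27.92 mm.

27.92 mm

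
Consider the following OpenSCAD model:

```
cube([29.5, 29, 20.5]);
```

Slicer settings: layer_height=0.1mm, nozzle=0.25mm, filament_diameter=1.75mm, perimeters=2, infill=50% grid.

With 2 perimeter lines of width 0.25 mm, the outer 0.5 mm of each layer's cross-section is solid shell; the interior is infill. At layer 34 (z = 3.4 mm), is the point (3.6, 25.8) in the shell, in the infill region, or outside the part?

infill

At z = 3.4 mm: the 29.5×29 cube contributes its full rectangle. Overall, the cross-section is a single solid region. The nearest boundary edge runs (29.50, 29.00)→(0.00, 29.00); distance from the point to it = 3.20 mm. The point is inside the cross-section and 3.20 mm from the nearest boundary — more than the 0.5 mm shell width (2 × 0.25), so it's in the infill interior.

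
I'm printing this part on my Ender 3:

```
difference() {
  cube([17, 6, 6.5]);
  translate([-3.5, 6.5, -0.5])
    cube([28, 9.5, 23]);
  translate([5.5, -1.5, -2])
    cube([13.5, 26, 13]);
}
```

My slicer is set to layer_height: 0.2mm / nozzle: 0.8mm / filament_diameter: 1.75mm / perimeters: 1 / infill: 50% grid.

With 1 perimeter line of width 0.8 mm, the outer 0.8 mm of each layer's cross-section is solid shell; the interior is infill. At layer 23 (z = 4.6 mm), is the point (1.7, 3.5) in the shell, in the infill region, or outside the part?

infill

At z = 4.6 mm: the cube is present — its section is the full 17×6 rectangle; the cube at (-3.5, 6.5) is present — its section is the full 28×9.5 rectangle; the cube at (5.5, -1.5) is present — its section is the full 13.5×26 rectangle; Subtracting the remaining from the first: starting from the 17×6 cube, the 28×9.5 cube at (-3.5, 6.5) misses the remaining region (no effect); the 13.5×26 cube at (5.5, -1.5) partially overlaps it — only the 69.00 mm² overlap (of its 351.00 mm²) is removed, clipping the outline — 1 connected region. Overall, the cross-section is a single solid region. The nearest boundary edge runs (0.00, 0.00)→(0.00, 6.00); distance from the point to it = 1.70 mm. The point is inside the cross-section and 1.70 mm from the nearest boundary — more than the 0.8 mm shell width (1 × 0.8), so it's in the infill interior.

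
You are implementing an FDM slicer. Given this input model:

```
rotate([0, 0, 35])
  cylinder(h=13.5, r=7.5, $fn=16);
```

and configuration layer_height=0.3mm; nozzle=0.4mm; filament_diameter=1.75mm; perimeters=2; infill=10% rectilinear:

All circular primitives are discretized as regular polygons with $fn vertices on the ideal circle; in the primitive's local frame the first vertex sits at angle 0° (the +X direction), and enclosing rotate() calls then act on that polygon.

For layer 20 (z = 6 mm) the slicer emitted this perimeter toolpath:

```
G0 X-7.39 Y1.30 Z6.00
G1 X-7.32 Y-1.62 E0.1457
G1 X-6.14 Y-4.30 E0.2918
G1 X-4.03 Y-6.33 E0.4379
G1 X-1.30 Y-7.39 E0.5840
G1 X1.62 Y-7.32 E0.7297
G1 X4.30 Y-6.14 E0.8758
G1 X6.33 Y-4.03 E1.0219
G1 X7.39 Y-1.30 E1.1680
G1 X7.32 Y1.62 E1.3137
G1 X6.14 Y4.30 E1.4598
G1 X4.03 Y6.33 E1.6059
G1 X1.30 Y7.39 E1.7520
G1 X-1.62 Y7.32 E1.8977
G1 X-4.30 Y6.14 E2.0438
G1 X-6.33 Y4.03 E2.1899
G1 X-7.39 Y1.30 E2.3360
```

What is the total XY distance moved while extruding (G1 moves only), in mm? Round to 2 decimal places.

Sum the Euclidean lengths of each G1 segment: total = 46.82 mm.

46.82 mm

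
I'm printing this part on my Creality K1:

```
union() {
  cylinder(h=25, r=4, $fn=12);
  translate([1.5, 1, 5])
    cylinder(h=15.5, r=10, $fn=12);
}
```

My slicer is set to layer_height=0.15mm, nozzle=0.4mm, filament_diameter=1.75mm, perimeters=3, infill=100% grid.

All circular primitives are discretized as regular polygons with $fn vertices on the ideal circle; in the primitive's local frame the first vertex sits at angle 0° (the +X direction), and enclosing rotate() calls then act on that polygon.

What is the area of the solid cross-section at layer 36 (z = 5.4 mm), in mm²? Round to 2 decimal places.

At z = 5.4 mm: the cylinder: section is a regular 12-gon, circumradius r=4 (area = (12/2)·4.000²·sin(360°/12) = 48.00 mm²); the r=10 cylinder at (1.5, 1) gives a regular 12-gon of circumradius 10 (constant along its height) (area = (12/2)·10.000²·sin(360°/12) = 300.00 mm²); Combining (union): the r=4 cylinder lies entirely inside the r=10 cylinder at (1.5, 1), so the union is just the r=10 cylinder at (1.5, 1) — area = 300.00 mm². Overall, the cross-section is a single solid region. Net area = 300.00 mm².

300.00 mm²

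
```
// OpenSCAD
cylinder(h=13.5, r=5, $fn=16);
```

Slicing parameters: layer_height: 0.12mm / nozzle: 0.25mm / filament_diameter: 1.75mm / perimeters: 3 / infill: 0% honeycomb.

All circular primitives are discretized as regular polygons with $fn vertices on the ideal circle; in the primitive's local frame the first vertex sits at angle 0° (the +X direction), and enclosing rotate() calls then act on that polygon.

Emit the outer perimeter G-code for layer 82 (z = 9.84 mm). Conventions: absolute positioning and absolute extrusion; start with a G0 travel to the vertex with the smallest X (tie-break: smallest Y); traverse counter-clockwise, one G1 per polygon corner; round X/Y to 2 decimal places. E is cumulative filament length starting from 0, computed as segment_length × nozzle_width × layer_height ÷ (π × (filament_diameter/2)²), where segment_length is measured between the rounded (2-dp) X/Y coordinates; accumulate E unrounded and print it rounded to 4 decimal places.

At z = 9.84 mm: the cylinder: section is a regular 16-gon, circumradius r=5. The outline is a single polygon with 16 vertices. Extrusion per mm of travel: 0.25 × 0.12 / (π × 0.875²) = 0.012473. Accumulating E over each segment gives final E = 0.3894.

G0 X-5.00 Y0.00 Z9.84
G1 X-4.62 Y-1.91 E0.0243
G1 X-3.54 Y-3.54 E0.0487
G1 X-1.91 Y-4.62 E0.0731
G1 X0.00 Y-5.00 E0.0974
G1 X1.91 Y-4.62 E0.1216
G1 X3.54 Y-3.54 E0.1460
G1 X4.62 Y-1.91 E0.1704
G1 X5.00 Y0.00 E0.1947
G1 X4.62 Y1.91 E0.2190
G1 X3.54 Y3.54 E0.2434
G1 X1.91 Y4.62 E0.2678
G1 X0.00 Y5.00 E0.2921
G1 X-1.91 Y4.62 E0.3164
G1 X-3.54 Y3.54 E0.3407
G1 X-4.62 Y1.91 E0.3651
G1 X-5.00 Y0.00 E0.3894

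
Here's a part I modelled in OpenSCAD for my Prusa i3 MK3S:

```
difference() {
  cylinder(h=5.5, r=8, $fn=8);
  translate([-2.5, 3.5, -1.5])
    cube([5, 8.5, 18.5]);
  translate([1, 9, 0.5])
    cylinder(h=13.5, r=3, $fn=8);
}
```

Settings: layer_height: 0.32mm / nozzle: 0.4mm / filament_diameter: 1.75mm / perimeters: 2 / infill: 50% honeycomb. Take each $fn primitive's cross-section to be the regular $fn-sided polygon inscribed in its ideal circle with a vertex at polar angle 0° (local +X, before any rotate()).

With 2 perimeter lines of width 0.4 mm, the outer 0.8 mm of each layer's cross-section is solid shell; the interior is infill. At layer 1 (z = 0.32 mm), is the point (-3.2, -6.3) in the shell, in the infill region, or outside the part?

shell

At z = 0.32 mm: the cylinder: section is a regular 8-gon, circumradius r=8; the cube at (-2.5, 3.5) is present — its section is the full 5×8.5 rectangle; the cylinder at (1, 9) is absent (z outside [0.5, 14]); Subtracting the remaining from the first: starting from the r=8 cylinder, the 5×8.5 cube at (-2.5, 3.5) partially overlaps it — only the 19.91 mm² overlap (of its 42.50 mm²) is removed, clipping the outline — 1 connected region. Overall, the cross-section is a single solid region. The nearest boundary edge runs (-0.00, -8.00)→(-5.66, -5.66); distance from the point to it = 0.35 mm. The point is inside the cross-section, 0.35 mm from the nearest boundary — within the 0.8 mm shell band (2 × 0.4).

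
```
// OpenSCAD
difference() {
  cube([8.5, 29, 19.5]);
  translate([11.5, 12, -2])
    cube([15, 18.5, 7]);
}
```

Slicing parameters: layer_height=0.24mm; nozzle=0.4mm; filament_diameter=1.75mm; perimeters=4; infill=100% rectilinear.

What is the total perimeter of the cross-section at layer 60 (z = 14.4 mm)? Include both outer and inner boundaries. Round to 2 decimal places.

75.00 mm

At z = 14.4 mm: the 8.5×29 cube contributes its full rectangle (perimeter 75.00 mm); the cube at (11.5, 12) does not reach this height (z outside [-2, 5]); Taking the first minus the rest: none of the subtracted shapes is present at this height, so the 8.5×29 cube is unchanged — boundary = 75.00 mm. Overall, the cross-section is a single solid region. Total boundary length (outer) = 75.00 mm.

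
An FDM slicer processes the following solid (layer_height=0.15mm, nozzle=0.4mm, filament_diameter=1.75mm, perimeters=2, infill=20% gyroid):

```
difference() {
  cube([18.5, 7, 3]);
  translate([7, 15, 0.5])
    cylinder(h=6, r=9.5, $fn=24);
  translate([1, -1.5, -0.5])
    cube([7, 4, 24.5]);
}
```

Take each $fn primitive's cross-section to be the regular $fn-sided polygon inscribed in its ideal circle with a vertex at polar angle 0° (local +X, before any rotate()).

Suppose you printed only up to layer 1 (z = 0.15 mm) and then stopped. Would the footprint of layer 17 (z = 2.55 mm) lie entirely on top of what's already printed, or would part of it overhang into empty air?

Compare the two slices. At z = 0.15: the cube is present — its section is the full 18.5×7 rectangle (area 129.50 mm²); the cylinder at (7, 15) is absent (z outside [0.5, 6.5]); the cube at (1, -1.5) is present — its section is the full 7×4 rectangle (area 28.00 mm²); After the difference (first − rest): starting from the 18.5×7 cube (129.50 mm²), the 7×4 cube at (1, -1.5) partially overlaps it — only the 17.50 mm² overlap (of its 28.00 mm²) is removed, clipping the outline — area = 112.00 mm². At z = 2.55: the 18.5×7 cube contributes its full rectangle (area 129.50 mm²); the r=9.5 cylinder at (7, 15) gives a regular 24-gon of circumradius 9.5 (constant along its height) (area = (24/2)·9.500²·sin(360°/24) = 280.30 mm²); the 7×4 cube at (1, -1.5) contributes its full rectangle (area 28.00 mm²); Taking the first minus the rest: starting from the 18.5×7 cube (129.50 mm²), the r=9.5 cylinder at (7, 15) partially overlaps it — only the 9.86 mm² overlap (of its 280.30 mm²) is removed, clipping the outline; the 7×4 cube at (1, -1.5) partially overlaps it — only the 17.50 mm² overlap (of its 28.00 mm²) is removed, clipping the outline — area = 102.14 mm². Checking containment: the cross-section at z = 2.55 is a subset of the cross-section at z = 0.15.

entirely on top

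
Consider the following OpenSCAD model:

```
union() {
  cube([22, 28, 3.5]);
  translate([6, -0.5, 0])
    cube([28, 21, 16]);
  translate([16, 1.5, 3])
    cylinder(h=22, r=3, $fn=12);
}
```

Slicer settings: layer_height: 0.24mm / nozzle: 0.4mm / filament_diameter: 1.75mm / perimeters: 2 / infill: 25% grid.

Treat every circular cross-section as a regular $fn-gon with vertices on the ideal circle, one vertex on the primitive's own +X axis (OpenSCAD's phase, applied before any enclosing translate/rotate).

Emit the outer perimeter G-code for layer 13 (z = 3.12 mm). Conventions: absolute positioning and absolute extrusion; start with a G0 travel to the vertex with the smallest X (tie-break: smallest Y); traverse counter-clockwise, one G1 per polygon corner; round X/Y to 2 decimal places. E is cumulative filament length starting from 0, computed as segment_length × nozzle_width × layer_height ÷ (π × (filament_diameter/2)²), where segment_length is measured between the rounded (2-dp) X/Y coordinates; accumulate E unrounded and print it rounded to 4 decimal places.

At z = 3.12 mm: the 22×28 cube contributes its full rectangle; the 28×21 cube at (6, -0.5) contributes its full rectangle; the cylinder at (16, 1.5): section is a regular 12-gon, circumradius r=3; Merging all regions: the regions partially overlap (shared area 352.25 mm²), so overlapping operands fuse into one piece — 1 connected region. The outline is a single polygon with 13 vertices. Extrusion per mm of travel: 0.4 × 0.24 / (π × 0.875²) = 0.039912. Accumulating E over each segment gives final E = 5.0130.

G0 X0.00 Y0.00 Z3.12
G1 X6.00 Y0.00 E0.2395
G1 X6.00 Y-0.50 E0.2594
G1 X13.90 Y-0.50 E0.5747
G1 X14.50 Y-1.10 E0.6086
G1 X16.00 Y-1.50 E0.6706
G1 X17.50 Y-1.10 E0.7325
G1 X18.10 Y-0.50 E0.7664
G1 X34.00 Y-0.50 E1.4010
G1 X34.00 Y20.50 E2.2391
G1 X22.00 Y20.50 E2.7181
G1 X22.00 Y28.00 E3.0174
G1 X0.00 Y28.00 E3.8955
G1 X0.00 Y0.00 E5.0130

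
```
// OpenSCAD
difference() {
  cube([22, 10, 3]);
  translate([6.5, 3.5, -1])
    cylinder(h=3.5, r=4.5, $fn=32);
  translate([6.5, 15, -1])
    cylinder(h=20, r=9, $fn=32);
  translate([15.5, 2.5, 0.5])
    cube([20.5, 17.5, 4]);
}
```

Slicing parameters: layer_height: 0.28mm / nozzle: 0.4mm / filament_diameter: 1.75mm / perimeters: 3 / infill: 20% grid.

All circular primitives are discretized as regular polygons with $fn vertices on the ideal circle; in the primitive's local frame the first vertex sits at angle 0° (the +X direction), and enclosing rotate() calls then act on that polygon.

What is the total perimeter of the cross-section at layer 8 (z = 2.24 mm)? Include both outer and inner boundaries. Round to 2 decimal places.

67.67 mm

At z = 2.24 mm: the cube is present — its section is the full 22×10 rectangle (perimeter 64.00 mm); the r=4.5 cylinder at (6.5, 3.5) gives a regular 32-gon of circumradius 4.5 (constant along its height) (perimeter = 2·32·4.500·sin(180°/32) = 28.23 mm); the r=9 cylinder at (6.5, 15) contributes a regular 32-gon of circumradius 9 (perimeter = 2·32·9.000·sin(180°/32) = 56.46 mm); the cube at (15.5, 2.5) (footprint 20.5×17.5) is included at this height (perimeter 76.00 mm); Taking the first minus the rest: starting from the 22×10 cube, the r=4.5 cylinder at (6.5, 3.5) partially overlaps it — only the 59.43 mm² overlap (of its 63.21 mm²) is removed, clipping the outline; the r=9 cylinder at (6.5, 15) partially overlaps it — only the 32.40 mm² overlap (of its 252.84 mm²) is removed, clipping the outline; the 20.5×17.5 cube at (15.5, 2.5) partially overlaps it — only the 48.75 mm² overlap (of its 358.75 mm²) is removed, clipping the outline — boundary = 67.67 mm. Overall, the cross-section has 2 separate islands. Total boundary length (outer) = 67.67 mm.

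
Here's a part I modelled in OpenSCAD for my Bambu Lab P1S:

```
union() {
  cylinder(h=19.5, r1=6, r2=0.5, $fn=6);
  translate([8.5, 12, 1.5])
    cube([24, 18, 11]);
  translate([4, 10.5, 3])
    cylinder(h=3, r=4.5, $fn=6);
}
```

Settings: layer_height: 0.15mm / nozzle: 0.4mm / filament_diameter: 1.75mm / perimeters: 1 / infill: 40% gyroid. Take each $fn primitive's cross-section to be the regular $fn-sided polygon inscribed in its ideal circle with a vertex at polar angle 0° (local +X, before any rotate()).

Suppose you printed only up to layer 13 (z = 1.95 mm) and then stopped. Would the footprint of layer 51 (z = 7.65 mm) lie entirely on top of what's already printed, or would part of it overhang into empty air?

entirely on top

Compare the two slices. At z = 1.95: the cone: at t=0.100 of its height the radius interpolates to r₁+(r₂−r₁)t = 5.450, giving a regular 6-gon of that circumradius (area = (6/2)·5.450²·sin(360°/6) = 77.17 mm²); the cube at (8.5, 12) (footprint 24×18) is included at this height (area 432.00 mm²); the cylinder at (4, 10.5) is not intersected at this z (z outside [3, 6]); Merging all regions: the 2 present regions are separate (no shared area or edge), so areas and boundary lengths simply add and each stays a separate island — area = 509.17 mm². At z = 7.65: the cone: at t=0.392 of its height the radius interpolates to r₁+(r₂−r₁)t = 3.842, giving a regular 6-gon of that circumradius (area = (6/2)·3.842²·sin(360°/6) = 38.36 mm²); the cube at (8.5, 12) is present — its section is the full 24×18 rectangle (area 432.00 mm²); the cylinder at (4, 10.5) is absent (z outside [3, 6]); Taking the union: the 2 present regions are separate (no shared area or edge), so areas and boundary lengths simply add and each stays a separate island — area = 470.36 mm². Checking containment: the cross-section at z = 7.65 is a subset of the cross-section at z = 1.95.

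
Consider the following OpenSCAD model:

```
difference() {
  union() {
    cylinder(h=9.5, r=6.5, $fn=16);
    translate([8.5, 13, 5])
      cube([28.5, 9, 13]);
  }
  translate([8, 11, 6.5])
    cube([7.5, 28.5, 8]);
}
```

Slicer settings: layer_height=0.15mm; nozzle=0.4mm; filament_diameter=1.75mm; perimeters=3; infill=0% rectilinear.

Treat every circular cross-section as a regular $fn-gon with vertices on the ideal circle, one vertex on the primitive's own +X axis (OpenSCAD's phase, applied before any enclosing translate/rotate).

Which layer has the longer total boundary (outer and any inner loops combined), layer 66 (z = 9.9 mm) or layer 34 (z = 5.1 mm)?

layer 34 (z = 5.1 mm)

Layer 66 (z = 9.9): the cylinder is not intersected at this z (z outside [0, 9.5]); the 28.5×9 cube at (8.5, 13) contributes its full rectangle (perimeter 75.00 mm); Merging all regions: only the 28.5×9 cube at (8.5, 13) is present, so the union is just that shape — boundary = 75.00 mm; the cube at (8, 11) (footprint 7.5×28.5) is included at this height (perimeter 72.00 mm); Subtracting the remaining from the first: starting from the result so far, the 7.5×28.5 cube at (8, 11) partially overlaps it — only the 63.00 mm² overlap (of its 213.75 mm²) is removed, clipping the outline — boundary = 61.00 mm. So its perimeter = 61.00 mm. Layer 34 (z = 5.1): the r=6.5 cylinder contributes a regular 16-gon of circumradius 6.5 (perimeter = 2·16·6.500·sin(180°/16) = 40.58 mm); the cube at (8.5, 13) is present — its section is the full 28.5×9 rectangle (perimeter 75.00 mm); Merging all regions: the 2 present regions are separate (no shared area or edge), so areas and boundary lengths simply add and each stays a separate island — boundary = 115.58 mm; the cube at (8, 11) is absent (z outside [6.5, 14.5]); Subtracting the remaining from the first: none of the subtracted shapes is present at this height, so the result so far is unchanged — boundary = 115.58 mm. So its perimeter = 115.58 mm. Layer 34 is larger (115.58 vs 61.00 mm).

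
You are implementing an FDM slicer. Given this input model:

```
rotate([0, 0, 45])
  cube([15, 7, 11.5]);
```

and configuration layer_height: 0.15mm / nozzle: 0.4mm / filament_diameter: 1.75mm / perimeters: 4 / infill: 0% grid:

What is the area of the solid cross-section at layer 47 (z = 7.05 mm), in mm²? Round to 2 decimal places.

At z = 7.05 mm: the cube is present — its section is the full 15×7 rectangle (area 105.00 mm²); (rotated 45° about Z; rotation is an isometry so areas/perimeters/island counts are preserved). Overall, the cross-section is a single solid region. Net area = 105.00 mm².

105.00 mm²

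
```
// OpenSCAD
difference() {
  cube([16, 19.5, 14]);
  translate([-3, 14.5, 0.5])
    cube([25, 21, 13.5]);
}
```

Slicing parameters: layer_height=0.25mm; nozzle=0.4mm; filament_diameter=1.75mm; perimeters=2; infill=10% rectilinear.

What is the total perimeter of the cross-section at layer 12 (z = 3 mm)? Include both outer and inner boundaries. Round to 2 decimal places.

61.00 mm

At z = 3 mm: the cube is present — its section is the full 16×19.5 rectangle (perimeter 71.00 mm); the cube at (-3, 14.5) (footprint 25×21) is included at this height (perimeter 92.00 mm); Subtracting the remaining from the first: starting from the 16×19.5 cube, the 25×21 cube at (-3, 14.5) partially overlaps it — only the 80.00 mm² overlap (of its 525.00 mm²) is removed, clipping the outline — boundary = 61.00 mm. Overall, the cross-section is a single solid region. Total boundary length (outer) = 61.00 mm.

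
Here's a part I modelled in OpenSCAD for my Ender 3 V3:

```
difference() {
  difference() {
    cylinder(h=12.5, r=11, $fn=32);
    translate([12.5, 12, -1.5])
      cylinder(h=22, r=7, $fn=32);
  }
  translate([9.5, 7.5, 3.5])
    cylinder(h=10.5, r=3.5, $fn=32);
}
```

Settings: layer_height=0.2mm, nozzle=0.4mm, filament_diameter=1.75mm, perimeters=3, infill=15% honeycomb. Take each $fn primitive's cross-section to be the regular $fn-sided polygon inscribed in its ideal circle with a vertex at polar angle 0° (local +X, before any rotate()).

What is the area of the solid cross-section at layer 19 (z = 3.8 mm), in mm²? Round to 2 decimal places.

367.38 mm²

At z = 3.8 mm: the cylinder: section is a regular 32-gon, circumradius r=11 (area = (32/2)·11.000²·sin(360°/32) = 377.69 mm²); the r=7 cylinder at (12.5, 12) gives a regular 32-gon of circumradius 7 (constant along its height) (area = (32/2)·7.000²·sin(360°/32) = 152.95 mm²); After the difference (first − rest): starting from the r=11 cylinder (377.69 mm²), the r=7 cylinder at (12.5, 12) partially overlaps it — only the 1.86 mm² overlap (of its 152.95 mm²) is removed, clipping the outline — area = 375.83 mm²; the r=3.5 cylinder at (9.5, 7.5) gives a regular 32-gon of circumradius 3.5 (constant along its height) (area = (32/2)·3.500²·sin(360°/32) = 38.24 mm²); Subtracting the remaining from the first: starting from the result so far (375.83 mm²), the r=3.5 cylinder at (9.5, 7.5) partially overlaps it — only the 8.45 mm² overlap (of its 38.24 mm²) is removed, clipping the outline — area = 367.38 mm². Overall, the cross-section is a single solid region. Net area = 367.38 mm².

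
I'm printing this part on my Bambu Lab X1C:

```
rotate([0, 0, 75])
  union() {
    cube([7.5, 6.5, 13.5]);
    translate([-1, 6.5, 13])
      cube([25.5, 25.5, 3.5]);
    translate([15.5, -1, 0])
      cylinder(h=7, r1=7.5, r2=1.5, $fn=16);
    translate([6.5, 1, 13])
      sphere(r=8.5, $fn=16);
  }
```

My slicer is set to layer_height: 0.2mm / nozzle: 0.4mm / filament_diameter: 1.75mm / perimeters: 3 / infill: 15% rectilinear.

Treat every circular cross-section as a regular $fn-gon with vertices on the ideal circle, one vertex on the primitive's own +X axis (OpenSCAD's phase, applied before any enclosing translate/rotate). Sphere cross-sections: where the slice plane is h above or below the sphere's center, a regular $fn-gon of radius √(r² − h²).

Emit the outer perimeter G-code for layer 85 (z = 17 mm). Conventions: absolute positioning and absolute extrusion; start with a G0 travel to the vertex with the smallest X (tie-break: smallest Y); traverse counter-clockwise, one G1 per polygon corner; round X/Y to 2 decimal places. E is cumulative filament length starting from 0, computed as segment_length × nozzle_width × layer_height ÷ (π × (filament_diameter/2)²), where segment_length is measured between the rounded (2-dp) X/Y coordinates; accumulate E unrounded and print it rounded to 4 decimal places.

At z = 17 mm: the cube does not reach this height (z outside [0, 13.5]); the cube at (-1, 6.5) is not intersected at this z (z outside [13, 16.5]); the cone at (15.5, -1) is not intersected at this z (z outside [0, 7]); the r=8.5 sphere at (6.5, 1) contributes a regular 16-gon of circumradius √(8.5²−4²) = 7.500; Combining (union): only the r=8.5 sphere at (6.5, 1) is present, so the union is just that shape — 1 connected region; (whole slice rotated 75° about Z — lengths, areas and connectivity unchanged). The outline is a single polygon with 16 vertices. Extrusion per mm of travel: 0.4 × 0.2 / (π × 0.875²) = 0.033260. Accumulating E over each segment gives final E = 1.5572.

G0 X-6.72 Y5.56 Z17.00
G1 X-5.78 Y2.79 E0.0973
G1 X-3.85 Y0.59 E0.1946
G1 X-1.22 Y-0.71 E0.2922
G1 X1.70 Y-0.90 E0.3895
G1 X4.47 Y0.04 E0.4868
G1 X6.67 Y1.97 E0.5842
G1 X7.96 Y4.60 E0.6816
G1 X8.15 Y7.52 E0.7789
G1 X7.21 Y10.29 E0.8762
G1 X5.28 Y12.49 E0.9735
G1 X2.66 Y13.78 E1.0707
G1 X-0.26 Y13.97 E1.1680
G1 X-3.03 Y13.03 E1.2653
G1 X-5.23 Y11.10 E1.3626
G1 X-6.53 Y8.48 E1.4599
G1 X-6.72 Y5.56 E1.5572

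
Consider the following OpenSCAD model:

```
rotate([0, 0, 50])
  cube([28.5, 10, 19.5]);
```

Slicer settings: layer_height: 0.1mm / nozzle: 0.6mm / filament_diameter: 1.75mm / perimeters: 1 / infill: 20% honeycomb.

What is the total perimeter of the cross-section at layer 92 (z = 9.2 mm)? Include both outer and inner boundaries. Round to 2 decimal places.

77.00 mm

At z = 9.2 mm: the 28.5×10 cube contributes its full rectangle (perimeter 77.00 mm); (whole slice rotated 50° about Z — lengths, areas and connectivity unchanged). Overall, the cross-section is a single solid region. Total boundary length (outer) = 77.00 mm.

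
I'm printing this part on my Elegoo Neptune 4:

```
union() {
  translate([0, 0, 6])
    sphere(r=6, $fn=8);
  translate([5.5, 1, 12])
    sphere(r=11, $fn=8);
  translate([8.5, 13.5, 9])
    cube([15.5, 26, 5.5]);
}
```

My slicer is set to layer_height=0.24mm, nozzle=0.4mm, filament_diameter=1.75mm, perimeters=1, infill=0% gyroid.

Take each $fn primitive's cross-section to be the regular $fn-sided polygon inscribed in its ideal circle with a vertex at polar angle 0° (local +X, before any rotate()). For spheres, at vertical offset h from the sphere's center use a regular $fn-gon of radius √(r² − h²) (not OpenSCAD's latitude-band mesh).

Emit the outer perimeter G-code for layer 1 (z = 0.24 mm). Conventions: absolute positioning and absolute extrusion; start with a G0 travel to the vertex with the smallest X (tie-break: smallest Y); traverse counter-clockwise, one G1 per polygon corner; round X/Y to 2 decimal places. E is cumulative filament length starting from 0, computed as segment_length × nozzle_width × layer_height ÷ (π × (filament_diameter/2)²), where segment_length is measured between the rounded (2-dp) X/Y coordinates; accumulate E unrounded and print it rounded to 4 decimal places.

G0 X-1.68 Y0.00 Z0.24
G1 X-1.19 Y-1.19 E0.0514
G1 X0.00 Y-1.68 E0.1027
G1 X1.19 Y-1.19 E0.1541
G1 X1.68 Y0.00 E0.2055
G1 X1.19 Y1.19 E0.2568
G1 X0.00 Y1.68 E0.3082
G1 X-1.19 Y1.19 E0.3596
G1 X-1.68 Y0.00 E0.4109

At z = 0.24 mm: the r=6 sphere slices to a regular 8-gon of circumradius 1.680 (√(r²−h²) with h=5.76 from center); the sphere at (5.5, 1) does not reach this height (|z−center|=11.760 > r=11); the cube at (8.5, 13.5) does not reach this height (z outside [9, 14.5]); Merging all regions: only the r=6 sphere is present, so the union is just that shape — 1 connected region. The outline is a single polygon with 8 vertices. Extrusion per mm of travel: 0.4 × 0.24 / (π × 0.875²) = 0.039912. Accumulating E over each segment gives final E = 0.4109.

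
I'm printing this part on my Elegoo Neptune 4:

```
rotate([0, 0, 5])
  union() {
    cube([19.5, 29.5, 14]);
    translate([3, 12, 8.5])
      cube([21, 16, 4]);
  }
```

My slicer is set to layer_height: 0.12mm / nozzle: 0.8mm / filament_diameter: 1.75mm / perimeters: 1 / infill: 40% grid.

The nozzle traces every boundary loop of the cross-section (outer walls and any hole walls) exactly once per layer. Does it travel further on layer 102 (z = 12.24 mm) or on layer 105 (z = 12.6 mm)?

Layer 102 (z = 12.24): the 19.5×29.5 cube contributes its full rectangle (perimeter 98.00 mm); the 21×16 cube at (3, 12) contributes its full rectangle (perimeter 74.00 mm); Taking the union: the regions partially overlap (shared area 264.00 mm²), so the edge portions inside another operand are dropped and the merged outline is re-measured after clipping — boundary = 107.00 mm; (whole slice rotated 5° about Z — lengths, areas and connectivity unchanged). So its perimeter = 107.00 mm. Layer 105 (z = 12.6): the cube is present — its section is the full 19.5×29.5 rectangle (perimeter 98.00 mm); the cube at (3, 12) is absent (z outside [8.5, 12.5]); Taking the union: only the 19.5×29.5 cube is present, so the union is just that shape — boundary = 98.00 mm; (rotated 5° about Z; rotation is an isometry so areas/perimeters/island counts are preserved). So its perimeter = 98.00 mm. Layer 102 is larger (107.00 vs 98.00 mm).

layer 102 (z = 12.24 mm)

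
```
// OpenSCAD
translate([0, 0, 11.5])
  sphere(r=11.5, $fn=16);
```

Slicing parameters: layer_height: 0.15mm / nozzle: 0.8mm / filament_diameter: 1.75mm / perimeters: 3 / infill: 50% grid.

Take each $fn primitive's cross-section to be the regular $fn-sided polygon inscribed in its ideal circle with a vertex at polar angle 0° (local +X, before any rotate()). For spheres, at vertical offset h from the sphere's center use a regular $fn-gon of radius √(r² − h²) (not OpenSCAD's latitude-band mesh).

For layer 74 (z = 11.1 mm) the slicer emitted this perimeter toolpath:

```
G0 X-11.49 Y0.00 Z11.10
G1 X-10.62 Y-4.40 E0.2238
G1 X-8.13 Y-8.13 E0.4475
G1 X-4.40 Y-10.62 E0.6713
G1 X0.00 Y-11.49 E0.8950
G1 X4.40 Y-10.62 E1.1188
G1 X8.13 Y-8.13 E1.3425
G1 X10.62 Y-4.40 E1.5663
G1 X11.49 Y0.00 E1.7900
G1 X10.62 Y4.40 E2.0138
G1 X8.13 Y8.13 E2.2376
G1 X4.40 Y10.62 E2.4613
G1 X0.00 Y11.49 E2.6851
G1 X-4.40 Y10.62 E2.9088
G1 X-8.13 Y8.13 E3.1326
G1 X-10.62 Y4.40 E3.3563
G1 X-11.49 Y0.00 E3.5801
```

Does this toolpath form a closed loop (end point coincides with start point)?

Start point (G0): (-11.49, 0.00). End point (last G1): the path returns to the start — closed.

yes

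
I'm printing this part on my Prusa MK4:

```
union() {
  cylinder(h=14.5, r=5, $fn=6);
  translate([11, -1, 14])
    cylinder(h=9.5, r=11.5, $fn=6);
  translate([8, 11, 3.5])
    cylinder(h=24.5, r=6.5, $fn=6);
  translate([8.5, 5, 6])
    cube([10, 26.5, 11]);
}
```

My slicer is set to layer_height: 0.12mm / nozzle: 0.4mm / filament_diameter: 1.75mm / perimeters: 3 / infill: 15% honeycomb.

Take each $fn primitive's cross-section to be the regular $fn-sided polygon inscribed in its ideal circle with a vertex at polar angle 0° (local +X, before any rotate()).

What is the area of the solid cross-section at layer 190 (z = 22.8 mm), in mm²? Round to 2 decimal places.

At z = 22.8 mm: the cylinder is not intersected at this z (z outside [0, 14.5]); the r=11.5 cylinder at (11, -1) contributes a regular 6-gon of circumradius 11.5 (area = (6/2)·11.500²·sin(360°/6) = 343.60 mm²); the r=6.5 cylinder at (8, 11) gives a regular 6-gon of circumradius 6.5 (constant along its height) (area = (6/2)·6.500²·sin(360°/6) = 109.77 mm²); the cube at (8.5, 5) is not intersected at this z (z outside [6, 17]); Merging all regions: the regions partially overlap — summed areas 453.36 mm² minus the doubly-counted overlap 27.90 mm² gives 425.47 mm² — area = 425.47 mm². Overall, the cross-section is a single solid region. Net area = 425.47 mm².

425.47 mm²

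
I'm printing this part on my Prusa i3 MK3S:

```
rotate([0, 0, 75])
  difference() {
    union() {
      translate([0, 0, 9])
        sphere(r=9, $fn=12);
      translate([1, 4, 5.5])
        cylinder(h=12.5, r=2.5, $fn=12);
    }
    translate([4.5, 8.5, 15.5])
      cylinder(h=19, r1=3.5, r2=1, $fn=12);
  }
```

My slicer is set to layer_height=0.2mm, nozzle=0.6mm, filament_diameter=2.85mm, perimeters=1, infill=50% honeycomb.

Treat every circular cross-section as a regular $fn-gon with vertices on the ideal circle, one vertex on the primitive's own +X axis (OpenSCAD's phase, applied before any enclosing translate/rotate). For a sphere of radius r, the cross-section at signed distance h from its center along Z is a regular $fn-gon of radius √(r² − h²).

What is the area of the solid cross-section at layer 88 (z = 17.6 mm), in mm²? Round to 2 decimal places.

38.10 mm²

At z = 17.6 mm: the sphere: section is a regular 12-gon, circumradius = √(r²−h²) = √(9²−8.6²) = 2.653 (area = (12/2)·2.653²·sin(360°/12) = 21.12 mm²); the r=2.5 cylinder at (1, 4) gives a regular 12-gon of circumradius 2.5 (constant along its height) (area = (12/2)·2.500²·sin(360°/12) = 18.75 mm²); Taking the union: the regions partially overlap — summed areas 39.87 mm² minus the doubly-counted overlap 1.77 mm² gives 38.10 mm² — area = 38.10 mm²; the cone at (4.5, 8.5) contributes a regular 12-gon of circumradius 3.224 (interpolated between r1=3.5 and r2=1 at t=0.111) (area = (12/2)·3.224²·sin(360°/12) = 31.18 mm²); Taking the first minus the rest: starting from that combined region (38.10 mm²), the cone at (4.5, 8.5) misses the remaining region (no effect) — area = 38.10 mm²; (whole slice rotated 75° about Z — lengths, areas and connectivity unchanged). Overall, the cross-section is a single solid region. Net area = 38.10 mm².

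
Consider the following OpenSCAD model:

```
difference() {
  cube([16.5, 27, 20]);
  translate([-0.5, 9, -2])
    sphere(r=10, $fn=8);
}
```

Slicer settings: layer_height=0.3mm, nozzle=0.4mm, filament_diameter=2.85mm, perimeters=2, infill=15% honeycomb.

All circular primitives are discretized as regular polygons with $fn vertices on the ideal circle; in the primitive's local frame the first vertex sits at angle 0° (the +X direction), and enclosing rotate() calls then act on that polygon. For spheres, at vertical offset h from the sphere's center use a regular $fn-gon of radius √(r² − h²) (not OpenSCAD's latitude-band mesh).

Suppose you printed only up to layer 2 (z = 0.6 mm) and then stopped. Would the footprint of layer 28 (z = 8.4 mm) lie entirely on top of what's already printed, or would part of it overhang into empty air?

part overhangs

Compare the two slices. At z = 0.6: the cube is present — its section is the full 16.5×27 rectangle (area 445.50 mm²); the r=10 sphere at (-0.5, 9) contributes a regular 8-gon of circumradius √(10²−2.6²) = 9.656 (area = (8/2)·9.656²·sin(360°/8) = 263.72 mm²); After the difference (first − rest): starting from the 16.5×27 cube (445.50 mm²), the r=10 sphere at (-0.5, 9) partially overlaps it — only the 122.07 mm² overlap (of its 263.72 mm²) is removed, clipping the outline — area = 323.43 mm². At z = 8.4: the cube is present — its section is the full 16.5×27 rectangle (area 445.50 mm²); the sphere at (-0.5, 9) does not reach this height (|z−center|=10.400 > r=10); Taking the first minus the rest: none of the subtracted shapes is present at this height, so the 16.5×27 cube is unchanged — area = 445.50 mm². Checking containment: at z = 8.4 the cross-section extends beyond the z = 0.6 cross-section by about 122.07 mm².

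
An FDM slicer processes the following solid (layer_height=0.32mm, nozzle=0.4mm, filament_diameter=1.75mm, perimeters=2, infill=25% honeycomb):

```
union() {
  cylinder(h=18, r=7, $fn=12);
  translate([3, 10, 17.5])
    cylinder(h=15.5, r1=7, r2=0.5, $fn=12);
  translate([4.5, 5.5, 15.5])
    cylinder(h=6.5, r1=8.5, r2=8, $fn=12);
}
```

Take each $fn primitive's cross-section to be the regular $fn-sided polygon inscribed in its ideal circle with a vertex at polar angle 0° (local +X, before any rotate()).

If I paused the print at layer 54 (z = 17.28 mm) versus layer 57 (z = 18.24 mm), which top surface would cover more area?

layer 54 (z = 17.28 mm)

Layer 54 (z = 17.28): the r=7 cylinder gives a regular 12-gon of circumradius 7 (constant along its height) (area = (12/2)·7.000²·sin(360°/12) = 147.00 mm²); the cone at (3, 10) is not intersected at this z (z outside [17.5, 33]); the cone at (4.5, 5.5): at t=0.274 of its height the radius interpolates to r₁+(r₂−r₁)t = 8.363, giving a regular 12-gon of that circumradius (area = (12/2)·8.363²·sin(360°/12) = 209.82 mm²); Taking the union: the regions partially overlap — summed areas 356.82 mm² minus the doubly-counted overlap 73.82 mm² gives 283.00 mm² — area = 283.00 mm². So its area = 283.00 mm². Layer 57 (z = 18.24): the cylinder is not intersected at this z (z outside [0, 18]); the cone at (3, 10) contributes a regular 12-gon of circumradius 6.690 (interpolated between r1=7 and r2=0.5 at t=0.048) (area = (12/2)·6.690²·sin(360°/12) = 134.26 mm²); the cone at (4.5, 5.5): at t=0.422 of its height the radius interpolates to r₁+(r₂−r₁)t = 8.289, giving a regular 12-gon of that circumradius (area = (12/2)·8.289²·sin(360°/12) = 206.13 mm²); Taking the union: the regions partially overlap — summed areas 340.39 mm² minus the doubly-counted overlap 98.10 mm² gives 242.29 mm² — area = 242.29 mm². So its area = 242.29 mm². Layer 54 is larger (283.00 vs 242.29 mm²).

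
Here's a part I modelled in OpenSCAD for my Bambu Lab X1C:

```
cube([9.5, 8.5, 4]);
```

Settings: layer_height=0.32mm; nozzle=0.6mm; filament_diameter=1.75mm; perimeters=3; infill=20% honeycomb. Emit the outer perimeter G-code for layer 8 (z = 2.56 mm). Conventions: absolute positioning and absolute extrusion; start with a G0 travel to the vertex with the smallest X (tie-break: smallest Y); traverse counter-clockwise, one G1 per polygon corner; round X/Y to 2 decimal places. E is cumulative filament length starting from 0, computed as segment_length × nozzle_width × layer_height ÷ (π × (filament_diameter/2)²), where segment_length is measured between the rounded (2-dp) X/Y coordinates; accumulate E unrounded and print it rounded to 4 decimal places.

At z = 2.56 mm: the cube is present — its section is the full 9.5×8.5 rectangle. The outline is a single polygon with 4 vertices. Extrusion per mm of travel: 0.6 × 0.32 / (π × 0.875²) = 0.079824. Accumulating E over each segment gives final E = 2.8737.

G0 X0.00 Y0.00 Z2.56
G1 X9.50 Y0.00 E0.7583
G1 X9.50 Y8.50 E1.4368
G1 X0.00 Y8.50 E2.1952
G1 X0.00 Y0.00 E2.8737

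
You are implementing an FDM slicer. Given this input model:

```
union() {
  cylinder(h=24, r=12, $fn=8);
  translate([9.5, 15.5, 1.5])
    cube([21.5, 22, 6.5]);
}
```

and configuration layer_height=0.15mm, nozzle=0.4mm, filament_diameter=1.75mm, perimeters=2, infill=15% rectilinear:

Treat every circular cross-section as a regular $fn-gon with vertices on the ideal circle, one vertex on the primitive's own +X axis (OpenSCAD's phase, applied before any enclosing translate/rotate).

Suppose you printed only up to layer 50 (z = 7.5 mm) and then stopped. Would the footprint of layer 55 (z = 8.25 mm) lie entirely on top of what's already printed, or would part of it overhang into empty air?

Compare the two slices. At z = 7.5: the cylinder: section is a regular 8-gon, circumradius r=12 (area = (8/2)·12.000²·sin(360°/8) = 407.29 mm²); the cube at (9.5, 15.5) (footprint 21.5×22) is included at this height (area 473.00 mm²); Combining (union): the 2 present regions are separate (no shared area or edge), so areas and boundary lengths simply add and each stays a separate island — area = 880.29 mm². At z = 8.25: the cylinder: section is a regular 8-gon, circumradius r=12 (area = (8/2)·12.000²·sin(360°/8) = 407.29 mm²); the cube at (9.5, 15.5) does not reach this height (z outside [1.5, 8]); Merging all regions: only the r=12 cylinder is present, so the union is just that shape — area = 407.29 mm². Checking containment: the cross-section at z = 8.25 is a subset of the cross-section at z = 7.5.

entirely on top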